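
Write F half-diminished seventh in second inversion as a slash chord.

Fø7/Cb

Second inversion of F half-diminished seventh has the fifth (Cb) in the bass. As a slash chord: Fø7/Cb.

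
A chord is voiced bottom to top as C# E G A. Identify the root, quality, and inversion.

Reducing to letter names: C#, E, G, A. These stack in thirds as A–C#–E–G — an A dominant seventh chord.
With the third (C#) in the bass, the chord is in first inversion (figured bass 6/5).

A dominant seventh, first inversion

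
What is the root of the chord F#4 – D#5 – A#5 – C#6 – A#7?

D#

The distinct letter names are F#, D#, A#, C#. Arranged as a stack of thirds they read D#–F#–A#–C#, so D# is the root (a D# minor seventh chord).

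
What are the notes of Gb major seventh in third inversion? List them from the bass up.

F, Gb, Bb, Db

Gb major seventh is Gb–Bb–Db–F. Third inversion puts the seventh (F) in the bass, with the remaining tones above: F, Gb, Bb, Db.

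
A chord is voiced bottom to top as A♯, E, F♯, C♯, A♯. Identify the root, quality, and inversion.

F# dominant seventh, first inversion

The pitch classes A#, E, F#, C# arrange in thirds as F#–A#–C#–E: an F# dominant seventh chord.
With the third (A#) in the bass, the chord is in first inversion (figured bass 6/5).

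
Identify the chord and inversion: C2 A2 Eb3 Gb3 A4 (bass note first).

A diminished seventh, first inversion

Reducing to letter names: C, A, Eb, Gb. These stack in thirds as A–C–Eb–Gb — an A diminished seventh chord.
The lowest note is C, the third of the chord, so this is first inversion (figured bass 6/5).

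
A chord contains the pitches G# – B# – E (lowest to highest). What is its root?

The distinct letter names are G#, B#, E. Arranged as a stack of thirds they read E–G#–B#, so E is the root (an E augmented triad).

E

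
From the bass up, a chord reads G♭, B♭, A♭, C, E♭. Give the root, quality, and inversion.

Reducing to letter names: Gb, Bb, Ab, C, Eb. These stack in thirds as Ab–C–Eb–Gb–Bb — an Ab dominant ninth chord.
The lowest note is Gb, the seventh of the chord, so this is third inversion.

Ab dominant ninth, third inversion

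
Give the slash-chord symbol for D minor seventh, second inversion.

Dm7/A

Second inversion of D minor seventh has the fifth (A) in the bass. As a slash chord: Dm7/A.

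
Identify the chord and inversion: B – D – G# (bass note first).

G# diminished, first inversion

The distinct note names are B, D, G#. Stacked in thirds they read G#–B–D, which is a diminished triad on G#.
B is the third of G# diminished; third in the bass means first inversion (figured bass 6).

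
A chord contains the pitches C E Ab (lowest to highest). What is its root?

Reordering C, E, Ab into stacked thirds gives Ab–C–E; the bottom of that stack, Ab, is the root.

Ab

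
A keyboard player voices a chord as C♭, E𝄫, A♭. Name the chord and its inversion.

Ab diminished, first inversion

The distinct note names are Cb, Ebb, Ab. Stacked in thirds they read Ab–Cb–Ebb, which is a diminished triad on Ab.
With the third (Cb) in the bass, the chord is in first inversion (figured bass 6).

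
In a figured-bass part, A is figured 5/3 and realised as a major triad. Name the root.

A

The figures 5/3 mean the root of the chord is in the bass. If A is the root of a major triad, the root is A (chord tones A–C#–E).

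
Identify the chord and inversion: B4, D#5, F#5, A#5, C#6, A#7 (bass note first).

B major ninth, root position

Reducing to letter names: B, D#, F#, A#, C#. These stack in thirds as B–D#–F#–A#–C# — a B major ninth chord.
With the root (B) in the bass, the chord is in root position.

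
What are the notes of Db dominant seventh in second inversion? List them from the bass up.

Spelling Db dominant seventh: Db–F–Ab–Cb. In second inversion the fifth is bass, giving Ab, Cb, Db, F from the bottom.

Ab, Cb, Db, F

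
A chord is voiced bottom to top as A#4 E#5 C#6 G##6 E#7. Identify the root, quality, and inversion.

A# minor-major seventh, root position

Reducing to letter names: A#, E#, C#, G##. These stack in thirds as A#–C#–E#–G## — an A# minor-major seventh chord.
A# is the root of A# minor-major seventh; root in the bass means root position (figured bass 7).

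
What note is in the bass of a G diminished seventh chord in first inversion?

G diminished seventh is G–Bb–Db–Fb. First inversion places the third in the bass: Bb.

Bb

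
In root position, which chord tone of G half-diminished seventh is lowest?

G half-diminished seventh is G–Bb–Db–F. Root position places the root in the bass: G.

G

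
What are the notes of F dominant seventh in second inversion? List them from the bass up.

F dominant seventh is F–A–C–Eb. Second inversion puts the fifth (C) in the bass, with the remaining tones above: C, Eb, F, A.

C, Eb, F, A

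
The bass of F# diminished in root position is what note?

F#

The root of F# diminished (F#–A–C) is F#; that is the bass in root position.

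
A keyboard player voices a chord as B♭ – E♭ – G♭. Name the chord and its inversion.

Reducing to letter names: Bb, Eb, Gb. These stack in thirds as Eb–Gb–Bb — an Eb minor triad.
Bb is the fifth of Eb minor; fifth in the bass means second inversion (figured bass 6/4).

Eb minor, second inversion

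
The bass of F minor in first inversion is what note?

Ab

In first inversion the third is lowest. For F minor (F–Ab–C) that is Ab.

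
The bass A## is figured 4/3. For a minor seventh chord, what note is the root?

D##

The figures 4/3 mean the fifth of the chord is in the bass. If A## is the fifth of a minor seventh chord, the root is D## (chord tones D##–F##–A##–C##).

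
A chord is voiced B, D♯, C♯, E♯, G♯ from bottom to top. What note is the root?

C#

B, D#, C#, E#, G# are the tones of a C# dominant ninth chord (C#–E#–G#–B–D#), making C# the root.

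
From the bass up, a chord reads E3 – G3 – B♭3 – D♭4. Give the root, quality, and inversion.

E diminished seventh, root position

The pitch classes E, G, Bb, Db arrange in thirds as E–G–Bb–Db: an E diminished seventh chord.
The lowest note is E, the root of the chord, so this is root position (figured bass 7).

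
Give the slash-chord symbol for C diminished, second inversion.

Cdim/Gb

Second inversion of C diminished has the fifth (Gb) in the bass. As a slash chord: Cdim/Gb.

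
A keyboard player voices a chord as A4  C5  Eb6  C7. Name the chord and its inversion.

A diminished, root position

The pitch classes A, C, Eb arrange in thirds as A–C–Eb: an A diminished triad.
The lowest note is A, the root of the chord, so this is root position (figured bass 5/3).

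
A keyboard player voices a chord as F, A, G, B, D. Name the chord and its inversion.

G dominant ninth, third inversion

The distinct note names are F, A, G, B, D. Stacked in thirds they read G–B–D–F–A, which is a dominant ninth chord on G.
F is the seventh of G dominant ninth; seventh in the bass means third inversion.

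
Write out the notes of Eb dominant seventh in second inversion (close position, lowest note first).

Bb, Db, Eb, G

The chord tones are Eb–G–Bb–Db. With the fifth (Bb) lowest for second inversion: Bb, Db, Eb, G.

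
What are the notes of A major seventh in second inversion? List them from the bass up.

E, G#, A, C#

A major seventh is A–C#–E–G#. Second inversion puts the fifth (E) in the bass, with the remaining tones above: E, G#, A, C#.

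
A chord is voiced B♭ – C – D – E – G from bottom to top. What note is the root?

Bb, C, D, E, G are the tones of a C dominant ninth chord (C–E–G–Bb–D), making C the root.

C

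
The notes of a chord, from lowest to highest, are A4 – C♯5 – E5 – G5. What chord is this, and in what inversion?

The distinct note names are A, C#, E, G. Stacked in thirds they read A–C#–E–G, which is a dominant seventh chord on A.
With the root (A) in the bass, the chord is in root position (figured bass 7).

A dominant seventh, root position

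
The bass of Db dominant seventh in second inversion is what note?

In second inversion the fifth is lowest. For Db dominant seventh (Db–F–Ab–Cb) that is Ab.

Ab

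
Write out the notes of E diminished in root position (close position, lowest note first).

E diminished is E–G–Bb. Root position puts the root (E) in the bass, with the remaining tones above: E, G, Bb.

E, G, Bb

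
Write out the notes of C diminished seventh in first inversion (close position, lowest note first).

Spelling C diminished seventh: C–Eb–Gb–Bbb. In first inversion the third is bass, giving Eb, Gb, Bbb, C from the bottom.

Eb, Gb, Bbb, C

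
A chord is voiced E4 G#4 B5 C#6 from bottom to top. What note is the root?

The distinct letter names are E, G#, B, C#. Arranged as a stack of thirds they read C#–E–G#–B, so C# is the root (a C# minor seventh chord).

C#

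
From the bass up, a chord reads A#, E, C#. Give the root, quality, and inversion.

A# diminished, root position

Reducing to letter names: A#, E, C#. These stack in thirds as A#–C#–E — an A# diminished triad.
A# is the root of A# diminished; root in the bass means root position (figured bass 5/3).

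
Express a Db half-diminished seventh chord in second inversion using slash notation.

Dbø7/Abb

Second inversion of Db half-diminished seventh has the fifth (Abb) in the bass. As a slash chord: Dbø7/Abb.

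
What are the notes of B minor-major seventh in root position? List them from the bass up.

B, D, F#, A#

B minor-major seventh is B–D–F#–A#. Root position puts the root (B) in the bass, with the remaining tones above: B, D, F#, A#.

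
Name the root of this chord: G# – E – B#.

E

G#, E, B# are the tones of an E augmented triad (E–G#–B#), making E the root.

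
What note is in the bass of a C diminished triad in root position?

C

In root position the root is lowest. For C diminished (C–Eb–Gb) that is C.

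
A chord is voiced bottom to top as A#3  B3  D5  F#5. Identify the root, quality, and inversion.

Reducing to letter names: A#, B, D, F#. These stack in thirds as B–D–F#–A# — a B minor-major seventh chord.
With the seventh (A#) in the bass, the chord is in third inversion (figured bass 4/2).

B minor-major seventh, third inversion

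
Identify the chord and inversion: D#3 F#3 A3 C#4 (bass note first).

D# half-diminished seventh, root position

Reducing to letter names: D#, F#, A, C#. These stack in thirds as D#–F#–A–C# — a D# half-diminished seventh chord.
With the root (D#) in the bass, the chord is in root position (figured bass 7).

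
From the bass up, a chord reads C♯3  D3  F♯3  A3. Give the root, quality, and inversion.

Reducing to letter names: C#, D, F#, A. These stack in thirds as D–F#–A–C# — a D major seventh chord.
With the seventh (C#) in the bass, the chord is in third inversion (figured bass 4/2).

D major seventh, third inversion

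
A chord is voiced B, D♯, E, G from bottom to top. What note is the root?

E

Reordering B, D#, E, G into stacked thirds gives E–G–B–D#; the bottom of that stack, E, is the root.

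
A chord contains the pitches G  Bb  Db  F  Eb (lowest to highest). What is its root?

Reordering G, Bb, Db, F, Eb into stacked thirds gives Eb–G–Bb–Db–F; the bottom of that stack, Eb, is the root.

Eb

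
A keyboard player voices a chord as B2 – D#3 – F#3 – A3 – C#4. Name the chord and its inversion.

B dominant ninth, root position

The distinct note names are B, D#, F#, A, C#. Stacked in thirds they read B–D#–F#–A–C#, which is a dominant ninth chord on B.
The lowest note is B, the root of the chord, so this is root position.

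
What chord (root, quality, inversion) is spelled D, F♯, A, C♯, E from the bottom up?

D major ninth, root position

The pitch classes D, F#, A, C#, E arrange in thirds as D–F#–A–C#–E: a D major ninth chord.
The lowest note is D, the root of the chord, so this is root position.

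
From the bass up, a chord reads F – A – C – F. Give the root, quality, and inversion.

The pitch classes F, A, C arrange in thirds as F–A–C: an F major triad.
The lowest note is F, the root of the chord, so this is root position (figured bass 5/3).

F major, root position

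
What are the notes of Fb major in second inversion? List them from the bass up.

The chord tones are Fb–Ab–Cb. With the fifth (Cb) lowest for second inversion: Cb, Fb, Ab.

Cb, Fb, Ab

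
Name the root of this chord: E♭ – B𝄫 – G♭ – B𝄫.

Eb

Eb, Bbb, Gb are the tones of an Eb diminished triad (Eb–Gb–Bbb), making Eb the root.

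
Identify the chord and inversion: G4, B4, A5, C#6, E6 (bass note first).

The pitch classes G, B, A, C#, E arrange in thirds as A–C#–E–G–B: an A dominant ninth chord.
With the seventh (G) in the bass, the chord is in third inversion.

A dominant ninth, third inversion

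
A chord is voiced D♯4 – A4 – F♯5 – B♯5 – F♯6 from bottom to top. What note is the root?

B#

The distinct letter names are D#, A, F#, B#. Arranged as a stack of thirds they read B#–D#–F#–A, so B# is the root (a B# diminished seventh chord).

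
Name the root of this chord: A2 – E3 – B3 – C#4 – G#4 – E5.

A, E, B, C#, G# are the tones of an A major ninth chord (A–C#–E–G#–B), making A the root.

A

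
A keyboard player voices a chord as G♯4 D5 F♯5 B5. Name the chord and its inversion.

G# half-diminished seventh, root position

The distinct note names are G#, D, F#, B. Stacked in thirds they read G#–B–D–F#, which is a half-diminished seventh chord on G#.
The lowest note is G#, the root of the chord, so this is root position (figured bass 7).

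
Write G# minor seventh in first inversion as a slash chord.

G#m7/B

First inversion of G# minor seventh has the third (B) in the bass. As a slash chord: G#m7/B.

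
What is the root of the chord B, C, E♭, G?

Reordering B, C, Eb, G into stacked thirds gives C–Eb–G–B; the bottom of that stack, C, is the root.

C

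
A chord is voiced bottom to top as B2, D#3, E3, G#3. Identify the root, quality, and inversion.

The distinct note names are B, D#, E, G#. Stacked in thirds they read E–G#–B–D#, which is a major seventh chord on E.
The lowest note is B, the fifth of the chord, so this is second inversion (figured bass 4/3).

E major seventh, second inversion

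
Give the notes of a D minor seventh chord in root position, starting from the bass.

The chord tones are D–F–A–C. With the root (D) lowest for root position: D, F, A, C.

D, F, A, C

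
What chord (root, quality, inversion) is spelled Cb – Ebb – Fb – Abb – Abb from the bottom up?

The pitch classes Cb, Ebb, Fb, Abb arrange in thirds as Fb–Abb–Cb–Ebb: an Fb minor seventh chord.
Cb is the fifth of Fb minor seventh; fifth in the bass means second inversion (figured bass 4/3).

Fb minor seventh, second inversion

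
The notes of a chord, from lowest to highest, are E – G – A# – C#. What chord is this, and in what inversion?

A# diminished seventh, second inversion

Reducing to letter names: E, G, A#, C#. These stack in thirds as A#–C#–E–G — an A# diminished seventh chord.
With the fifth (E) in the bass, the chord is in second inversion (figured bass 4/3).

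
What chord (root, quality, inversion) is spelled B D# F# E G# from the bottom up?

The distinct note names are B, D#, F#, E, G#. Stacked in thirds they read E–G#–B–D#–F#, which is a major ninth chord on E.
The lowest note is B, the fifth of the chord, so this is second inversion.

E major ninth, second inversion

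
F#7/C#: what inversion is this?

F#7/C# means F# dominant seventh with C# in the bass. C# is the fifth of F# dominant seventh (F#–A#–C#–E), so this is second inversion.

second inversion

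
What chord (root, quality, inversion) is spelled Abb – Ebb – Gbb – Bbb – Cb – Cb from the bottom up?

Abb dominant ninth, root position

The distinct note names are Abb, Ebb, Gbb, Bbb, Cb. Stacked in thirds they read Abb–Cb–Ebb–Gbb–Bbb, which is a dominant ninth chord on Abb.
Abb is the root of Abb dominant ninth; root in the bass means root position.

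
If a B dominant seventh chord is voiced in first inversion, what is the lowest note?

D#

B dominant seventh is B–D#–F#–A. First inversion places the third in the bass: D#.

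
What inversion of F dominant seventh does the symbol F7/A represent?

F7/A means F dominant seventh with A in the bass. A is the third of F dominant seventh (F–A–C–Eb), so this is first inversion.

first inversion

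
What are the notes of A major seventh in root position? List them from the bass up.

A, C#, E, G#

Spelling A major seventh: A–C#–E–G#. In root position the root is bass, giving A, C#, E, G# from the bottom.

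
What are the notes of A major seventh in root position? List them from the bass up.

A, C#, E, G#

A major seventh is A–C#–E–G#. Root position puts the root (A) in the bass, with the remaining tones above: A, C#, E, G#.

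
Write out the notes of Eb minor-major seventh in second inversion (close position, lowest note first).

Bb, D, Eb, Gb

Spelling Eb minor-major seventh: Eb–Gb–Bb–D. In second inversion the fifth is bass, giving Bb, D, Eb, Gb from the bottom.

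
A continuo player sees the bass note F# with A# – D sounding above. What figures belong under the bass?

The notes F#, A#, D stack in thirds as D–F#–A# — a D augmented triad. The bass F# is the third, so this is first inversion: figured 6.

6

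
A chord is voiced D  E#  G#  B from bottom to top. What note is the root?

D, E#, G#, B are the tones of an E# diminished seventh chord (E#–G#–B–D), making E# the root.

E#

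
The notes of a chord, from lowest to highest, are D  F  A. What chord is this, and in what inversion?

The distinct note names are D, F, A. Stacked in thirds they read D–F–A, which is a minor triad on D.
D is the root of D minor; root in the bass means root position (figured bass 5/3).

D minor, root position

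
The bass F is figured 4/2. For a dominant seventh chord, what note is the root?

G

The figures 4/2 mean the seventh of the chord is in the bass. If F is the seventh of a dominant seventh chord, the root is G (chord tones G–B–D–F).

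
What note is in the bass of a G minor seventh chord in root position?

G

The root of G minor seventh (G–Bb–D–F) is G; that is the bass in root position.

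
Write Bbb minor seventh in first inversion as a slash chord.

First inversion of Bbb minor seventh has the third (Dbb) in the bass. As a slash chord: Bbbm7/Dbb.

Bbbm7/Dbb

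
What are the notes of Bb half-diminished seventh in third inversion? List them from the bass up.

Bb half-diminished seventh is Bb–Db–Fb–Ab. Third inversion puts the seventh (Ab) in the bass, with the remaining tones above: Ab, Bb, Db, Fb.

Ab, Bb, Db, Fb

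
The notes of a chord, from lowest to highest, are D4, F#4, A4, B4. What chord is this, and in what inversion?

B minor seventh, first inversion

The pitch classes D, F#, A, B arrange in thirds as B–D–F#–A: a B minor seventh chord.
D is the third of B minor seventh; third in the bass means first inversion (figured bass 6/5).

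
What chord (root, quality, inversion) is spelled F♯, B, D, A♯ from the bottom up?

Reducing to letter names: F#, B, D, A#. These stack in thirds as B–D–F#–A# — a B minor-major seventh chord.
The lowest note is F#, the fifth of the chord, so this is second inversion (figured bass 4/3).

B minor-major seventh, second inversion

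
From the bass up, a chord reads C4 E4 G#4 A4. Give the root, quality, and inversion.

Reducing to letter names: C, E, G#, A. These stack in thirds as A–C–E–G# — an A minor-major seventh chord.
The lowest note is C, the third of the chord, so this is first inversion (figured bass 6/5).

A minor-major seventh, first inversion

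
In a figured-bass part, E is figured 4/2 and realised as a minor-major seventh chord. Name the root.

F

The figures 4/2 mean the seventh of the chord is in the bass. If E is the seventh of a minor-major seventh chord, the root is F (chord tones F–Ab–C–E).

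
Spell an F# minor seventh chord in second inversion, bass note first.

C#, E, F#, A

The chord tones are F#–A–C#–E. With the fifth (C#) lowest for second inversion: C#, E, F#, A.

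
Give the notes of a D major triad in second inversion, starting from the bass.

The chord tones are D–F#–A. With the fifth (A) lowest for second inversion: A, D, F#.

A, D, F#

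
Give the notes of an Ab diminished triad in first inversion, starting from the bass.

Ab diminished is Ab–Cb–Ebb. First inversion puts the third (Cb) in the bass, with the remaining tones above: Cb, Ebb, Ab.

Cb, Ebb, Ab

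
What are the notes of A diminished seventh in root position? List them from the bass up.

A, C, Eb, Gb

A diminished seventh is A–C–Eb–Gb. Root position puts the root (A) in the bass, with the remaining tones above: A, C, Eb, Gb.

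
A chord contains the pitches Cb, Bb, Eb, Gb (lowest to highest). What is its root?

Cb

Cb, Bb, Eb, Gb are the tones of a Cb major seventh chord (Cb–Eb–Gb–Bb), making Cb the root.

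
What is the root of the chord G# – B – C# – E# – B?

C#

The distinct letter names are G#, B, C#, E#. Arranged as a stack of thirds they read C#–E#–G#–B, so C# is the root (a C# dominant seventh chord).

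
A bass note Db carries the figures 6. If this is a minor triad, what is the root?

The figures 6 mean the third of the chord is in the bass. If Db is the third of a minor triad, the root is Bb (chord tones Bb–Db–F).

Bb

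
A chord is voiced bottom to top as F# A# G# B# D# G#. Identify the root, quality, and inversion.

The pitch classes F#, A#, G#, B#, D# arrange in thirds as G#–B#–D#–F#–A#: a G# dominant ninth chord.
The lowest note is F#, the seventh of the chord, so this is third inversion.

G# dominant ninth, third inversion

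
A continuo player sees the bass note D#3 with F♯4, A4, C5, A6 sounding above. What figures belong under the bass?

The notes D#, F#, A, C stack in thirds as D#–F#–A–C — a D# diminished seventh chord. The bass D# is the root, so this is root position: figured 7.

7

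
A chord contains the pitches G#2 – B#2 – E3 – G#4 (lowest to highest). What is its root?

Reordering G#, B#, E into stacked thirds gives E–G#–B#; the bottom of that stack, E, is the root.

E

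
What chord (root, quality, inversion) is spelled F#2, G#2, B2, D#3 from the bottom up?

G# minor seventh, third inversion

The pitch classes F#, G#, B, D# arrange in thirds as G#–B–D#–F#: a G# minor seventh chord.
F# is the seventh of G# minor seventh; seventh in the bass means third inversion (figured bass 4/2).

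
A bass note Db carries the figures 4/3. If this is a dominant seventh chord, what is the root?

Gb

The figures 4/3 mean the fifth of the chord is in the bass. If Db is the fifth of a dominant seventh chord, the root is Gb (chord tones Gb–Bb–Db–Fb).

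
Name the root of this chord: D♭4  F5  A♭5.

The distinct letter names are Db, F, Ab. Arranged as a stack of thirds they read Db–F–Ab, so Db is the root (a Db major triad).

Db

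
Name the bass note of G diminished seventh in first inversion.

Bb

In first inversion the third is lowest. For G diminished seventh (G–Bb–Db–Fb) that is Bb.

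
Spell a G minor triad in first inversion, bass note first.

Bb, D, G

G minor is G–Bb–D. First inversion puts the third (Bb) in the bass, with the remaining tones above: Bb, D, G.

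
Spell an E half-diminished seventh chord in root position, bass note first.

E, G, Bb, D

E half-diminished seventh is E–G–Bb–D. Root position puts the root (E) in the bass, with the remaining tones above: E, G, Bb, D.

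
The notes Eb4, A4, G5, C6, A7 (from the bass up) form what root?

The distinct letter names are Eb, A, G, C. Arranged as a stack of thirds they read A–C–Eb–G, so A is the root (an A half-diminished seventh chord).

A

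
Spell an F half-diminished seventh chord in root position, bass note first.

F half-diminished seventh is F–Ab–Cb–Eb. Root position puts the root (F) in the bass, with the remaining tones above: F, Ab, Cb, Eb.

F, Ab, Cb, Eb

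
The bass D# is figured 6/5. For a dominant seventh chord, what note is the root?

B

The figures 6/5 mean the third of the chord is in the bass. If D# is the third of a dominant seventh chord, the root is B (chord tones B–D#–F#–A).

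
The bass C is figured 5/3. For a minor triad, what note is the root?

C

The figures 5/3 mean the root of the chord is in the bass. If C is the root of a minor triad, the root is C (chord tones C–Eb–G).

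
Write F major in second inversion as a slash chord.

Second inversion of F major has the fifth (C) in the bass. As a slash chord: FM/C.

FM/C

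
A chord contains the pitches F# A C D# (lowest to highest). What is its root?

Reordering F#, A, C, D# into stacked thirds gives D#–F#–A–C; the bottom of that stack, D#, is the root.

D#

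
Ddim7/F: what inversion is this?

first inversion

Ddim7/F means D diminished seventh with F in the bass. F is the third of D diminished seventh (D–F–Ab–Cb), so this is first inversion.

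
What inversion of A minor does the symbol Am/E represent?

second inversion

Am/E means A minor with E in the bass. E is the fifth of A minor (A–C–E), so this is second inversion.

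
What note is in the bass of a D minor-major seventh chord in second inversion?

A

The fifth of D minor-major seventh (D–F–A–C#) is A; that is the bass in second inversion.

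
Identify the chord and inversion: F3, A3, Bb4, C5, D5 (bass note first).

The pitch classes F, A, Bb, C, D arrange in thirds as Bb–D–F–A–C: a Bb major ninth chord.
The lowest note is F, the fifth of the chord, so this is second inversion.

Bb major ninth, second inversion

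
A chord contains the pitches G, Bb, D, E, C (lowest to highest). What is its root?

The distinct letter names are G, Bb, D, E, C. Arranged as a stack of thirds they read C–E–G–Bb–D, so C is the root (a C dominant ninth chord).

C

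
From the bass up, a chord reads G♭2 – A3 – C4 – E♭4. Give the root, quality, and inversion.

A diminished seventh, third inversion

The distinct note names are Gb, A, C, Eb. Stacked in thirds they read A–C–Eb–Gb, which is a diminished seventh chord on A.
With the seventh (Gb) in the bass, the chord is in third inversion (figured bass 4/2).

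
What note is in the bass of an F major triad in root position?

F

The root of F major (F–A–C) is F; that is the bass in root position.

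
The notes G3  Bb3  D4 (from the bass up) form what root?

G

The distinct letter names are G, Bb, D. Arranged as a stack of thirds they read G–Bb–D, so G is the root (a G minor triad).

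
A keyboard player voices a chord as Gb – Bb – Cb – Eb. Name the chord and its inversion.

Cb major seventh, second inversion

The pitch classes Gb, Bb, Cb, Eb arrange in thirds as Cb–Eb–Gb–Bb: a Cb major seventh chord.
The lowest note is Gb, the fifth of the chord, so this is second inversion (figured bass 4/3).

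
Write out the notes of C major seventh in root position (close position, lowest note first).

C, E, G, B

C major seventh is C–E–G–B. Root position puts the root (C) in the bass, with the remaining tones above: C, E, G, B.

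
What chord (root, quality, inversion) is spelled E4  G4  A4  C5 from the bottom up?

The pitch classes E, G, A, C arrange in thirds as A–C–E–G: an A minor seventh chord.
With the fifth (E) in the bass, the chord is in second inversion (figured bass 4/3).

A minor seventh, second inversion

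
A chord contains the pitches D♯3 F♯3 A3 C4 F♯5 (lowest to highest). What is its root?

D#, F#, A, C are the tones of a D# diminished seventh chord (D#–F#–A–C), making D# the root.

D#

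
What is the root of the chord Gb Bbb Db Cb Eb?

Cb

Gb, Bbb, Db, Cb, Eb are the tones of a Cb dominant ninth chord (Cb–Eb–Gb–Bbb–Db), making Cb the root.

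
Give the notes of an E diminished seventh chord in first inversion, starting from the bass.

The chord tones are E–G–Bb–Db. With the third (G) lowest for first inversion: G, Bb, Db, E.

G, Bb, Db, E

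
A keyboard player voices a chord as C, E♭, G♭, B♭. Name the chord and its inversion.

The distinct note names are C, Eb, Gb, Bb. Stacked in thirds they read C–Eb–Gb–Bb, which is a half-diminished seventh chord on C.
With the root (C) in the bass, the chord is in root position (figured bass 7).

C half-diminished seventh, root position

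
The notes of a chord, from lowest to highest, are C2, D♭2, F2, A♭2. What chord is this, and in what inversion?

Reducing to letter names: C, Db, F, Ab. These stack in thirds as Db–F–Ab–C — a Db major seventh chord.
C is the seventh of Db major seventh; seventh in the bass means third inversion (figured bass 4/2).

Db major seventh, third inversion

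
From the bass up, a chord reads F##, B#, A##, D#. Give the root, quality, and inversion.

B# minor-major seventh, second inversion

The distinct note names are F##, B#, A##, D#. Stacked in thirds they read B#–D#–F##–A##, which is a minor-major seventh chord on B#.
With the fifth (F##) in the bass, the chord is in second inversion (figured bass 4/3).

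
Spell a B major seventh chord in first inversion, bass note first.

B major seventh is B–D#–F#–A#. First inversion puts the third (D#) in the bass, with the remaining tones above: D#, F#, A#, B.

D#, F#, A#, B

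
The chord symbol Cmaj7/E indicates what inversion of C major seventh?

first inversion

Cmaj7/E means C major seventh with E in the bass. E is the third of C major seventh (C–E–G–B), so this is first inversion.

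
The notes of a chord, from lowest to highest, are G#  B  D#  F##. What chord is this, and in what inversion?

G# minor-major seventh, root position

The pitch classes G#, B, D#, F## arrange in thirds as G#–B–D#–F##: a G# minor-major seventh chord.
With the root (G#) in the bass, the chord is in root position (figured bass 7).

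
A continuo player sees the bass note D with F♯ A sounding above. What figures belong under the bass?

5/3

The notes D, F#, A stack in thirds as D–F#–A — a D major triad. The bass D is the root, so this is root position: figured 5/3.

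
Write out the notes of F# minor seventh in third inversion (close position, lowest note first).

The chord tones are F#–A–C#–E. With the seventh (E) lowest for third inversion: E, F#, A, C#.

E, F#, A, C#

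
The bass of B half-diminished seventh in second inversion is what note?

F

B half-diminished seventh is B–D–F–A. Second inversion places the fifth in the bass: F.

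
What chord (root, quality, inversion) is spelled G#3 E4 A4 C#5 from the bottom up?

A major seventh, third inversion

Reducing to letter names: G#, E, A, C#. These stack in thirds as A–C#–E–G# — an A major seventh chord.
The lowest note is G#, the seventh of the chord, so this is third inversion (figured bass 4/2).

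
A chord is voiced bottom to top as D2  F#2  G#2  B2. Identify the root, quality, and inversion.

G# half-diminished seventh, second inversion

The distinct note names are D, F#, G#, B. Stacked in thirds they read G#–B–D–F#, which is a half-diminished seventh chord on G#.
The lowest note is D, the fifth of the chord, so this is second inversion (figured bass 4/3).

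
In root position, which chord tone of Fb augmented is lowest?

The root of Fb augmented (Fb–Ab–C) is Fb; that is the bass in root position.

Fb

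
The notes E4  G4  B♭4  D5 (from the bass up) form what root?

E

The distinct letter names are E, G, Bb, D. Arranged as a stack of thirds they read E–G–Bb–D, so E is the root (an E half-diminished seventh chord).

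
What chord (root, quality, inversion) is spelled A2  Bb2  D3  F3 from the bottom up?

Bb major seventh, third inversion

Reducing to letter names: A, Bb, D, F. These stack in thirds as Bb–D–F–A — a Bb major seventh chord.
The lowest note is A, the seventh of the chord, so this is third inversion (figured bass 4/2).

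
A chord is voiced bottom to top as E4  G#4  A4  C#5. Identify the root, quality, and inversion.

Reducing to letter names: E, G#, A, C#. These stack in thirds as A–C#–E–G# — an A major seventh chord.
E is the fifth of A major seventh; fifth in the bass means second inversion (figured bass 4/3).

A major seventh, second inversion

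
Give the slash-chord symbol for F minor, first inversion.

First inversion of F minor has the third (Ab) in the bass. As a slash chord: Fm/Ab.

Fm/Ab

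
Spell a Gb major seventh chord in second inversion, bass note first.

Db, F, Gb, Bb

Spelling Gb major seventh: Gb–Bb–Db–F. In second inversion the fifth is bass, giving Db, F, Gb, Bb from the bottom.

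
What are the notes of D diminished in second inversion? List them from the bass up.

Ab, D, F

D diminished is D–F–Ab. Second inversion puts the fifth (Ab) in the bass, with the remaining tones above: Ab, D, F.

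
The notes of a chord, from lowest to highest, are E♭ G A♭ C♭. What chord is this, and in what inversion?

The distinct note names are Eb, G, Ab, Cb. Stacked in thirds they read Ab–Cb–Eb–G, which is a minor-major seventh chord on Ab.
With the fifth (Eb) in the bass, the chord is in second inversion (figured bass 4/3).

Ab minor-major seventh, second inversion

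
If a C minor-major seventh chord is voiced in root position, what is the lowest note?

The root of C minor-major seventh (C–Eb–G–B) is C; that is the bass in root position.

C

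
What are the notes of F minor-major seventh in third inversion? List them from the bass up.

E, F, Ab, C

Spelling F minor-major seventh: F–Ab–C–E. In third inversion the seventh is bass, giving E, F, Ab, C from the bottom.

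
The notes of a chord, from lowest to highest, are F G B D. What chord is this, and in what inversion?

G dominant seventh, third inversion

The pitch classes F, G, B, D arrange in thirds as G–B–D–F: a G dominant seventh chord.
F is the seventh of G dominant seventh; seventh in the bass means third inversion (figured bass 4/2).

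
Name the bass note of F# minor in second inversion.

C#

F# minor is F#–A–C#. Second inversion places the fifth in the bass: C#.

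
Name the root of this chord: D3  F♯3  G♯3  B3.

G#

The distinct letter names are D, F#, G#, B. Arranged as a stack of thirds they read G#–B–D–F#, so G# is the root (a G# half-diminished seventh chord).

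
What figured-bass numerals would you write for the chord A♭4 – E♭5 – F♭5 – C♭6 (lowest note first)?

The notes Ab, Eb, Fb, Cb stack in thirds as Fb–Ab–Cb–Eb — an Fb major seventh chord. The bass Ab is the third, so this is first inversion: figured 6/5.

6/5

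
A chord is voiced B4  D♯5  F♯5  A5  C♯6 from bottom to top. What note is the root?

B

Reordering B, D#, F#, A, C# into stacked thirds gives B–D#–F#–A–C#; the bottom of that stack, B, is the root.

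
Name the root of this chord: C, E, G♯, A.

C, E, G#, A are the tones of an A minor-major seventh chord (A–C–E–G#), making A the root.

A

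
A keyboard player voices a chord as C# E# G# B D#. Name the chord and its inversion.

C# dominant ninth, root position

The distinct note names are C#, E#, G#, B, D#. Stacked in thirds they read C#–E#–G#–B–D#, which is a dominant ninth chord on C#.
With the root (C#) in the bass, the chord is in root position.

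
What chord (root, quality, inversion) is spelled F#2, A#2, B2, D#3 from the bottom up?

The pitch classes F#, A#, B, D# arrange in thirds as B–D#–F#–A#: a B major seventh chord.
With the fifth (F#) in the bass, the chord is in second inversion (figured bass 4/3).

B major seventh, second inversion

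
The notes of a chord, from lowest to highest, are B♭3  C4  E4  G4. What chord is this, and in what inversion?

C dominant seventh, third inversion

Reducing to letter names: Bb, C, E, G. These stack in thirds as C–E–G–Bb — a C dominant seventh chord.
With the seventh (Bb) in the bass, the chord is in third inversion (figured bass 4/2).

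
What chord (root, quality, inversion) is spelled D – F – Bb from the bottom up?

The pitch classes D, F, Bb arrange in thirds as Bb–D–F: a Bb major triad.
The lowest note is D, the third of the chord, so this is first inversion (figured bass 6).

Bb major, first inversion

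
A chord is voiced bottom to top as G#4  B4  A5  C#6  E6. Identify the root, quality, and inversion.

The pitch classes G#, B, A, C#, E arrange in thirds as A–C#–E–G#–B: an A major ninth chord.
G# is the seventh of A major ninth; seventh in the bass means third inversion.

A major ninth, third inversion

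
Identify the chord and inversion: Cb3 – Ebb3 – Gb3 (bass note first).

Cb minor, root position

The pitch classes Cb, Ebb, Gb arrange in thirds as Cb–Ebb–Gb: a Cb minor triad.
Cb is the root of Cb minor; root in the bass means root position (figured bass 5/3).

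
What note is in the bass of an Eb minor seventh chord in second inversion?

Bb

The fifth of Eb minor seventh (Eb–Gb–Bb–Db) is Bb; that is the bass in second inversion.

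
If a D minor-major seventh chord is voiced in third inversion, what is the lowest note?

The seventh of D minor-major seventh (D–F–A–C#) is C#; that is the bass in third inversion.

C#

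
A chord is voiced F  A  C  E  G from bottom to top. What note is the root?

The distinct letter names are F, A, C, E, G. Arranged as a stack of thirds they read F–A–C–E–G, so F is the root (an F major ninth chord).

F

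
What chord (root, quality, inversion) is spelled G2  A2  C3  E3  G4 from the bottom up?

A minor seventh, third inversion

Reducing to letter names: G, A, C, E. These stack in thirds as A–C–E–G — an A minor seventh chord.
The lowest note is G, the seventh of the chord, so this is third inversion (figured bass 4/2).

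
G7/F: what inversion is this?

third inversion

G7/F means G dominant seventh with F in the bass. F is the seventh of G dominant seventh (G–B–D–F), so this is third inversion.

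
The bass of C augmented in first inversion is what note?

The third of C augmented (C–E–G#) is E; that is the bass in first inversion.

E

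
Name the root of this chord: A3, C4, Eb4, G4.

A

A, C, Eb, G are the tones of an A half-diminished seventh chord (A–C–Eb–G), making A the root.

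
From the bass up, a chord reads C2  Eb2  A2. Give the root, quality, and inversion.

The pitch classes C, Eb, A arrange in thirds as A–C–Eb: an A diminished triad.
With the third (C) in the bass, the chord is in first inversion (figured bass 6).

A diminished, first inversion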